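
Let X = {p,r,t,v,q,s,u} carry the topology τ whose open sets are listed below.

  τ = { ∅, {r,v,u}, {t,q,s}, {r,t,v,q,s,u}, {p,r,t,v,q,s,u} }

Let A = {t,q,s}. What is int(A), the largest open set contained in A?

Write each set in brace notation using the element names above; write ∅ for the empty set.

{t,q,s}

open subsets of A: ∅, {t,q,s}; so int(A) = {t,q,s}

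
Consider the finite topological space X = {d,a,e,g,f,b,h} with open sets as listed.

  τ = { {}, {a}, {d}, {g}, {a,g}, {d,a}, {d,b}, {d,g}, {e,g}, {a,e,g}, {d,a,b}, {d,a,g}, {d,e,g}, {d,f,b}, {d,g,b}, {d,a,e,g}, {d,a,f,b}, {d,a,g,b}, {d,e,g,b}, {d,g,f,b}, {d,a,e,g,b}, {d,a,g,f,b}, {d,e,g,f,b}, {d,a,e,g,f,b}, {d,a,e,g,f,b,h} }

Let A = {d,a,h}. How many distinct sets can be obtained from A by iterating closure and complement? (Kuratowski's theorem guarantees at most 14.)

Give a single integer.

complement {e,g,f,b}; its interior {e,g}; cl(A) = X∖{e,g} = {d,a,f,b,h}
With k = closure, c = complement:
  1. A     = {d,a,h}
  2. kA    = {d,a,f,b,h}
  3. cA    = {e,g,f,b}
  4. ckA   = {e,g}
  5. kcA   = {e,g,f,b,h}
  6. kckA  = {e,g,h}
  7. ckcA  = {d,a}
  8. ckckA = {d,a,f,b}
k, c of each give nothing new

8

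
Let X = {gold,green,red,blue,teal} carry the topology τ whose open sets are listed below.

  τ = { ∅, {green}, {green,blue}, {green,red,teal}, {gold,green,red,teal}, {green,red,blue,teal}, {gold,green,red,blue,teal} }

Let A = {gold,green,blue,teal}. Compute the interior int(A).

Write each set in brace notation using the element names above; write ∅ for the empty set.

interior: largest open inside A is {green,blue} (from ∅, {green}, {green,blue})

{green,blue}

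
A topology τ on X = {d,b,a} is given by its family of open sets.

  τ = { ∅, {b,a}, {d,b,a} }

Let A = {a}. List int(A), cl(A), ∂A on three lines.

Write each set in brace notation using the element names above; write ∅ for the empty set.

interior: largest open inside A is ∅ (from ∅)
cl via duality: int({d,b}) = ∅, so X∖∅ = {d,b,a}
cl∖int = {d,b,a}

int(A) = ∅
cl(A)  = {d,b,a}
∂A     = {d,b,a}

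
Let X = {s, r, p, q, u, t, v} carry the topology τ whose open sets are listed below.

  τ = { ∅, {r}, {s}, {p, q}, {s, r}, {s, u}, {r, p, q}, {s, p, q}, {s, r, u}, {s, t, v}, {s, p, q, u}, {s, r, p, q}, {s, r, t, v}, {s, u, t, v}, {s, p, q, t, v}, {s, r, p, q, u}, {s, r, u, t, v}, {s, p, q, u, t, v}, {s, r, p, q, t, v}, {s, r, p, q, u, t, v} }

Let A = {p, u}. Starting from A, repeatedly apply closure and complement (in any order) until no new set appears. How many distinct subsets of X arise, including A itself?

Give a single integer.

8

closure: X∖int(X∖A) = X∖{s, r, t, v} = {p, q, u}
Let k=closure and c=complement:
  1. A     = {p, u}
  2. kA    = {p, q, u}
  3. cA    = {s, r, q, t, v}
  4. ckA   = {s, r, t, v}
  5. kcA   = {s, r, p, q, u, t, v}
  6. kckA  = {s, r, u, t, v}
  7. ckcA  = ∅
  8. ckckA = {p, q}
— saturated at 8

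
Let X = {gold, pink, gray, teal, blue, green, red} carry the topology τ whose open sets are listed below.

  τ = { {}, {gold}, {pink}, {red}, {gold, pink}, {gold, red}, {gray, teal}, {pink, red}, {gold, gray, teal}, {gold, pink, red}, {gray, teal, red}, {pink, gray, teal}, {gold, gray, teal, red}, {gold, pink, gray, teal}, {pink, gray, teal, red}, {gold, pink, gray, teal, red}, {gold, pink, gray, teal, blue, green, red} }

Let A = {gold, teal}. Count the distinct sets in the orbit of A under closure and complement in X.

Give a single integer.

complement {pink, gray, blue, green, red}; its interior {pink, red}; cl(A) = X∖{pink, red} = {gold, gray, teal, blue, green}
With k = closure, c = complement:
  1. A     = {gold, teal}
  2. kA    = {gold, gray, teal, blue, green}
  3. cA    = {pink, gray, blue, green, red}
  4. ckA   = {pink, red}
  5. kcA   = {pink, gray, teal, blue, green, red}
  6. kckA  = {pink, blue, green, red}
  7. ckcA  = {gold}
  8. ckckA = {gold, gray, teal}
  9. kckcA = {gold, blue, green}
  10. ckckcA = {pink, gray, teal, red}
k, c of each give nothing new

10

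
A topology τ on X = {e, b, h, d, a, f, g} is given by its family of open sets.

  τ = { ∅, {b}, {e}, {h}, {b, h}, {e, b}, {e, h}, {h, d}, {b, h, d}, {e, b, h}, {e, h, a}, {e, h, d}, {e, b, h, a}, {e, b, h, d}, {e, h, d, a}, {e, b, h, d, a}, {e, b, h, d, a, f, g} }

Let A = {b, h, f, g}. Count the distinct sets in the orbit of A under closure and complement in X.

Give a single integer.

8

complement {e, d, a}; its interior {e}; cl(A) = X∖{e} = {b, h, d, a, f, g}
With k = closure, c = complement:
  1. A     = {b, h, f, g}
  2. kA    = {b, h, d, a, f, g}
  3. cA    = {e, d, a}
  4. ckA   = {e}
  5. kcA   = {e, d, a, f, g}
  6. kckA  = {e, a, f, g}
  7. ckcA  = {b, h}
  8. ckckA = {b, h, d}
k, c of each give nothing new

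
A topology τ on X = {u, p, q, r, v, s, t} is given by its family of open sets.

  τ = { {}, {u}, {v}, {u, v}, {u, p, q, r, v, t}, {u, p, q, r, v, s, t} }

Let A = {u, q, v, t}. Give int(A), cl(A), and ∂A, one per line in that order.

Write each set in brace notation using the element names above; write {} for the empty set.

int(A) = {u, v}
cl(A)  = {u, p, q, r, v, s, t}
∂A     = {p, q, r, s, t}

opens ⊆ A: {}, {u}, {v}, {u, v}; union → int = {u, v}
complement {p, r, s}; its interior {}; cl(A) = X∖{} = {u, p, q, r, v, s, t}
boundary = {u, p, q, r, v, s, t} ∖ {u, v} = {p, q, r, s, t}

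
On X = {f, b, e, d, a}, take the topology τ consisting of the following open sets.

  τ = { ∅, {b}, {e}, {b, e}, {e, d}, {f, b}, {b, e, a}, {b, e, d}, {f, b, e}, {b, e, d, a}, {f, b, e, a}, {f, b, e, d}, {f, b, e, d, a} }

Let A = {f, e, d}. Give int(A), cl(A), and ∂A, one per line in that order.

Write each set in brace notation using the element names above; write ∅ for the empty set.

interior: largest open inside A is {e, d} (from ∅, {e}, {e, d})
cl via duality: int({b, a}) = {b}, so X∖{b} = {f, e, d, a}
cl∖int = {f, a}

int(A) = {e, d}
cl(A)  = {f, e, d, a}
∂A     = {f, a}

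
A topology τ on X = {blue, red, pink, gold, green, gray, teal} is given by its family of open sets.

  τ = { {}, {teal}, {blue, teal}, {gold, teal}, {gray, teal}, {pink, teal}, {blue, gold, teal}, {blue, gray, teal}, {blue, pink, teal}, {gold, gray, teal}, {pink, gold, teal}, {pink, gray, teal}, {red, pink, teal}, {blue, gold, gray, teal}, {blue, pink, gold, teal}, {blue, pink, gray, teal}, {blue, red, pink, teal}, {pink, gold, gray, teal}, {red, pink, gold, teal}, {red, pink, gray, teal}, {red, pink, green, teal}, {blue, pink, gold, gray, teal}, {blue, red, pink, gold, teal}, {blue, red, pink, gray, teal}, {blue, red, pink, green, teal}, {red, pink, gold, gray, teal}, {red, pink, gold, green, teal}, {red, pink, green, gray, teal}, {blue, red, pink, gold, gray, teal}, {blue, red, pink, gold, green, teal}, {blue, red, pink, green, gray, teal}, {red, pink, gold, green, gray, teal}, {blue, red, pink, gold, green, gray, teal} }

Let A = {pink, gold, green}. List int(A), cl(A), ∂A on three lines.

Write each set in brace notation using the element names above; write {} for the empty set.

int(A) = {}
cl(A)  = {red, pink, gold, green}
∂A     = {red, pink, gold, green}

opens ⊆ A: {}; union → int = {}
complement {blue, red, gray, teal}; its interior {blue, gray, teal}; cl(A) = X∖{blue, gray, teal} = {red, pink, gold, green}
boundary = {red, pink, gold, green} ∖ {} = {red, pink, gold, green}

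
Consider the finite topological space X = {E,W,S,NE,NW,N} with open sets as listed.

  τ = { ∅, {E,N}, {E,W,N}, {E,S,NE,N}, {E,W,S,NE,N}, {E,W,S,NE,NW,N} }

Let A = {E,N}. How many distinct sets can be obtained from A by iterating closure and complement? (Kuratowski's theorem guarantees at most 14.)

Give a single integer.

4

X∖A={W,S,NE,NW}, int(X∖A)=∅, hence cl(A)={E,W,S,NE,NW,N}
Orbit (k=closure, c=complement):
  1. A     = {E,N}
  2. kA    = {E,W,S,NE,NW,N}
  3. cA    = {W,S,NE,NW}
  4. ckA   = ∅
(closed under both — stop)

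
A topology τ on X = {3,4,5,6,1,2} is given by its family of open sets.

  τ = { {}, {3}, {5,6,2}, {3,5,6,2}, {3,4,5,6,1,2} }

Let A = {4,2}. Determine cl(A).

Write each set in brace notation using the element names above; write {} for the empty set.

closure: X∖int(X∖A) = X∖{3} = {4,5,6,1,2}

{4,5,6,1,2}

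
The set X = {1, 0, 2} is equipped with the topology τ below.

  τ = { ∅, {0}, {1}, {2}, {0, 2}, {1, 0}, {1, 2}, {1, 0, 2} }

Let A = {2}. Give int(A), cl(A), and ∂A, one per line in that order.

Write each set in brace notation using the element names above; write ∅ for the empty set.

interior: largest open inside A is {2} (from ∅, {2})
cl via duality: int({1, 0}) = {1, 0}, so X∖{1, 0} = {2}
cl∖int = ∅

int(A) = {2}
cl(A)  = {2}
∂A     = ∅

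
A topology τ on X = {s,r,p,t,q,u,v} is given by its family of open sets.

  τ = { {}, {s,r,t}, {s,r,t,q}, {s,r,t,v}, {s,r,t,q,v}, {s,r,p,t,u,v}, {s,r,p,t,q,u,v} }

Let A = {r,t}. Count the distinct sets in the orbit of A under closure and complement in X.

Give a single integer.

complement {s,p,q,u,v}; its interior {}; cl(A) = X∖{} = {s,r,p,t,q,u,v}
With k = closure, c = complement:
  1. A     = {r,t}
  2. kA    = {s,r,p,t,q,u,v}
  3. cA    = {s,p,q,u,v}
  4. ckA   = {}
k, c of each give nothing new

4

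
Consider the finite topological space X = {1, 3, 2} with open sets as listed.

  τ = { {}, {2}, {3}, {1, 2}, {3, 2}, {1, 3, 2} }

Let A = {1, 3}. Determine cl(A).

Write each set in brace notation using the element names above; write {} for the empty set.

cl via duality: int({2}) = {2}, so X∖{2} = {1, 3}

{1, 3}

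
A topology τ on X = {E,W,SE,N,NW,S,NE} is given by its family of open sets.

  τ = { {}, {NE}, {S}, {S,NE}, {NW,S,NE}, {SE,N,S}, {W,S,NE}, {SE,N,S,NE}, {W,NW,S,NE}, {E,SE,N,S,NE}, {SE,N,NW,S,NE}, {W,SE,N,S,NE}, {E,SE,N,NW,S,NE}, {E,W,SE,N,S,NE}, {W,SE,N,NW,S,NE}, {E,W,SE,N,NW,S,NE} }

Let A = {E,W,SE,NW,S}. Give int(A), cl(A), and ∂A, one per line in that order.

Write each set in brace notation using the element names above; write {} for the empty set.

U open, U⊆A: {}, {S}. int(A) = ⋃ = {S}
X∖A={N,NE}, int(X∖A)={NE}, hence cl(A)={E,W,SE,N,NW,S}
∂A: remove int from cl → {E,W,SE,N,NW}

int(A) = {S}
cl(A)  = {E,W,SE,N,NW,S}
∂A     = {E,W,SE,N,NW}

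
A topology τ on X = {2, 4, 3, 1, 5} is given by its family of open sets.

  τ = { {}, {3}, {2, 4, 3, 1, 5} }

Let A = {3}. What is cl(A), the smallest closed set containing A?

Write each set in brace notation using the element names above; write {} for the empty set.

{2, 4, 3, 1, 5}

X∖A={2, 4, 1, 5}, int(X∖A)={}, hence cl(A)={2, 4, 3, 1, 5}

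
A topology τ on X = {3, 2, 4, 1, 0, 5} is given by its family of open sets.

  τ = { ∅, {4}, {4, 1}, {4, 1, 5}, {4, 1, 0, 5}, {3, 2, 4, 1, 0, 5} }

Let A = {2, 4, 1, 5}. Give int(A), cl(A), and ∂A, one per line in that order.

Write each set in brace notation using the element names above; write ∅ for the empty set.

int(A) = {4, 1, 5}
cl(A)  = {3, 2, 4, 1, 0, 5}
∂A     = {3, 2, 0}

open subsets of A: ∅, {4}, {4, 1}, {4, 1, 5}; so int(A) = {4, 1, 5}
closure: X∖int(X∖A) = X∖∅ = {3, 2, 4, 1, 0, 5}
∂A = {3, 2, 4, 1, 0, 5} minus {4, 1, 5} = {3, 2, 0}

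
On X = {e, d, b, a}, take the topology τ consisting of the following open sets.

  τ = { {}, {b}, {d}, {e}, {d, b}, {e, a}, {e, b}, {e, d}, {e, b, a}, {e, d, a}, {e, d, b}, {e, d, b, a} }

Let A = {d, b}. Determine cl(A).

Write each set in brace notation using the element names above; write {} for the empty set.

{d, b}

closure: X∖int(X∖A) = X∖{e, a} = {d, b}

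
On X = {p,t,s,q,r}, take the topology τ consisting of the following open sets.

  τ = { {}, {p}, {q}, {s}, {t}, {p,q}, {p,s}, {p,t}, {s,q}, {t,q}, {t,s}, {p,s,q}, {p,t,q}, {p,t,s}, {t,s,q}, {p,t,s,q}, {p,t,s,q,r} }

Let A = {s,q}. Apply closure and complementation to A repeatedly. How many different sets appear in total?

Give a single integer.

cl via duality: int({p,t,r}) = {p,t}, so X∖{p,t} = {s,q,r}
Write k for closure, c for complement:
  1. A     = {s,q}
  2. kA    = {s,q,r}
  3. cA    = {p,t,r}
  4. ckA   = {p,t}
applying k or c yields no new set

4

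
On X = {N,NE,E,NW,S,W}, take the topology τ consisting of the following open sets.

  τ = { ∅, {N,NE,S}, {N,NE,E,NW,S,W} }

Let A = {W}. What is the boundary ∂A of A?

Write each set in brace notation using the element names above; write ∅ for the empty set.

open subsets of A: ∅; so int(A) = ∅
closure: X∖int(X∖A) = X∖{N,NE,S} = {E,NW,W}
∂A = {E,NW,W} minus ∅ = {E,NW,W}

{E,NW,W}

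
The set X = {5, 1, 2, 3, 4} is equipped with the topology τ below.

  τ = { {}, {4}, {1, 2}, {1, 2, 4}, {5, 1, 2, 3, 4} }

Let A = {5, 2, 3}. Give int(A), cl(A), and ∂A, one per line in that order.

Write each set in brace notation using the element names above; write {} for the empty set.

int(A) = {}
cl(A)  = {5, 1, 2, 3}
∂A     = {5, 1, 2, 3}

opens ⊆ A: {}; union → int = {}
complement {1, 4}; its interior {4}; cl(A) = X∖{4} = {5, 1, 2, 3}
boundary = {5, 1, 2, 3} ∖ {} = {5, 1, 2, 3}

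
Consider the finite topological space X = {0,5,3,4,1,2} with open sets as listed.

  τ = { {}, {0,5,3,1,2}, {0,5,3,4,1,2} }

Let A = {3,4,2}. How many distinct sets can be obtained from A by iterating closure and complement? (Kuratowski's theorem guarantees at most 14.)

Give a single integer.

complement {0,5,1}; its interior {}; cl(A) = X∖{} = {0,5,3,4,1,2}
With k = closure, c = complement:
  1. A     = {3,4,2}
  2. kA    = {0,5,3,4,1,2}
  3. cA    = {0,5,1}
  4. ckA   = {}
k, c of each give nothing new

4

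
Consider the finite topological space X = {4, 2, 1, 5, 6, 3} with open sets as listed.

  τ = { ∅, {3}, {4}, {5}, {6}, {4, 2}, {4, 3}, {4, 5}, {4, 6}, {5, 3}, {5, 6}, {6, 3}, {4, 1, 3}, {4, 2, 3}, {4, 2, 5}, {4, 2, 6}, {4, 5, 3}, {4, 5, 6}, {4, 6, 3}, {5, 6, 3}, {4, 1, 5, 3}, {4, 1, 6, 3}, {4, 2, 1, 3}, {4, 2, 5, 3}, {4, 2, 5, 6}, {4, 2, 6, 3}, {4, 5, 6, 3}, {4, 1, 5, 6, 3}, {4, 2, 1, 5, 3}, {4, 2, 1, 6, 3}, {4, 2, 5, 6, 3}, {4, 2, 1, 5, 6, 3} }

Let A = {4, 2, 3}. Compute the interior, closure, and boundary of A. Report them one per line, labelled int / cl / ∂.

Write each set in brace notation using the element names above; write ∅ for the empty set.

opens ⊆ A: ∅, {4}, {3}, {4, 3}, {4, 2}, {4, 2, 3}; union → int = {4, 2, 3}
complement {1, 5, 6}; its interior {5, 6}; cl(A) = X∖{5, 6} = {4, 2, 1, 3}
boundary = {4, 2, 1, 3} ∖ {4, 2, 3} = {1}

int(A) = {4, 2, 3}
cl(A)  = {4, 2, 1, 3}
∂A     = {1}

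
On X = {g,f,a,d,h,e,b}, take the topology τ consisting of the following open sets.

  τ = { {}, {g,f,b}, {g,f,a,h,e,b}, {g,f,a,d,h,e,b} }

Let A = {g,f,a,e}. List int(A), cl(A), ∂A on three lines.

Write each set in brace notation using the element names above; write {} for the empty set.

U open, U⊆A: {}. int(A) = ⋃ = {}
X∖A={d,h,b}, int(X∖A)={}, hence cl(A)={g,f,a,d,h,e,b}
∂A: remove int from cl → {g,f,a,d,h,e,b}

int(A) = {}
cl(A)  = {g,f,a,d,h,e,b}
∂A     = {g,f,a,d,h,e,b}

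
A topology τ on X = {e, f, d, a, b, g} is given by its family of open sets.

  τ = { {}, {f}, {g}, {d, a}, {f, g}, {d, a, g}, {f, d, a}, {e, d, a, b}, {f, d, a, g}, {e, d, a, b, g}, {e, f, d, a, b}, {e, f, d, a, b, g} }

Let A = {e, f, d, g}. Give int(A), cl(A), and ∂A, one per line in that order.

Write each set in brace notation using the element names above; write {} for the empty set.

interior: largest open inside A is {f, g} (from {}, {f}, {g}, {f, g})
cl via duality: int({a, b}) = {}, so X∖{} = {e, f, d, a, b, g}
cl∖int = {e, d, a, b}

int(A) = {f, g}
cl(A)  = {e, f, d, a, b, g}
∂A     = {e, d, a, b}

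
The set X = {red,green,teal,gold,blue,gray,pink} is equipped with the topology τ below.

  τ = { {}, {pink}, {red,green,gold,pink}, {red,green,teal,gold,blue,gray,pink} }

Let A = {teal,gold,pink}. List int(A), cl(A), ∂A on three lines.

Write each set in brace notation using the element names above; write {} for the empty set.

int(A) = {pink}
cl(A)  = {red,green,teal,gold,blue,gray,pink}
∂A     = {red,green,teal,gold,blue,gray}

interior: largest open inside A is {pink} (from {}, {pink})
cl via duality: int({red,green,blue,gray}) = {}, so X∖{} = {red,green,teal,gold,blue,gray,pink}
cl∖int = {red,green,teal,gold,blue,gray}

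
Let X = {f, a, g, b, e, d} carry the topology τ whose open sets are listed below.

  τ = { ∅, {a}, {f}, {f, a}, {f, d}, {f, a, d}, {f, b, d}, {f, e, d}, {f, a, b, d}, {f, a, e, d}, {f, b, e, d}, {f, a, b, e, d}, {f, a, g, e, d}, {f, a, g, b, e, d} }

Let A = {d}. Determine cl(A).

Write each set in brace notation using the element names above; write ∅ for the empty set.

cl via duality: int({f, a, g, b, e}) = {f, a}, so X∖{f, a} = {g, b, e, d}

{g, b, e, d}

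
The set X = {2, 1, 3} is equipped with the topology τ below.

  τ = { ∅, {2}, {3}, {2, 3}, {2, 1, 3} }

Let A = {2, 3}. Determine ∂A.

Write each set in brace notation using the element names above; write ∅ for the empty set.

U open, U⊆A: ∅, {2}, {3}, {2, 3}. int(A) = ⋃ = {2, 3}
X∖A={1}, int(X∖A)=∅, hence cl(A)={2, 1, 3}
∂A: remove int from cl → {1}

{1}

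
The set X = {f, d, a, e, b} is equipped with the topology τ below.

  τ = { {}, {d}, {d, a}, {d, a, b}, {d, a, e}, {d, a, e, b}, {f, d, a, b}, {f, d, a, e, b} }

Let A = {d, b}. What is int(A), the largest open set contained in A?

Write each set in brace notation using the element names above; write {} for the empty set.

{d}

open subsets of A: {}, {d}; so int(A) = {d}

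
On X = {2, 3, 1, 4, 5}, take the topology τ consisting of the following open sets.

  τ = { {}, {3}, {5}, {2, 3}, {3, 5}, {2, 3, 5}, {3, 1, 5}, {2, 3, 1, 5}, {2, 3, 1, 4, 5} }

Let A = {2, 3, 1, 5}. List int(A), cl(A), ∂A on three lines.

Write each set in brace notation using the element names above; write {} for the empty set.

int(A) = {2, 3, 1, 5}
cl(A)  = {2, 3, 1, 4, 5}
∂A     = {4}

interior: largest open inside A is {2, 3, 1, 5} (from {}, {5}, {3}, {2, 3}, {3, 5}, {2, 3, 5}, {3, 1, 5}, {2, 3, 1, 5})
cl via duality: int({4}) = {}, so X∖{} = {2, 3, 1, 4, 5}
cl∖int = {4}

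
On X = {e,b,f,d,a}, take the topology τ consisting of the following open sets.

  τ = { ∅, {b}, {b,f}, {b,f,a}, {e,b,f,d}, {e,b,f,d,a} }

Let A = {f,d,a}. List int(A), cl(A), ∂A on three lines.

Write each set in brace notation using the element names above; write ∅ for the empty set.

int(A) = ∅
cl(A)  = {e,f,d,a}
∂A     = {e,f,d,a}

U open, U⊆A: ∅. int(A) = ⋃ = ∅
X∖A={e,b}, int(X∖A)={b}, hence cl(A)={e,f,d,a}
∂A: remove int from cl → {e,f,d,a}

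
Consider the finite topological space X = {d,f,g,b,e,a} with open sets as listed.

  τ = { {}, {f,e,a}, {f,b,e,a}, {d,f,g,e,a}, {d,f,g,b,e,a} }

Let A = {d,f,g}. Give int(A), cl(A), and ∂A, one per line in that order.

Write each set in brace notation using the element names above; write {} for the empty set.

int(A) = {}
cl(A)  = {d,f,g,b,e,a}
∂A     = {d,f,g,b,e,a}

interior: largest open inside A is {} (from {})
cl via duality: int({b,e,a}) = {}, so X∖{} = {d,f,g,b,e,a}
cl∖int = {d,f,g,b,e,a}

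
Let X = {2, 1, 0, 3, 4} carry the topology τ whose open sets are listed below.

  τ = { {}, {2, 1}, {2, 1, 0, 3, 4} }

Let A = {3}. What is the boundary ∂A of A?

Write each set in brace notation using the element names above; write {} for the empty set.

{0, 3, 4}

opens ⊆ A: {}; union → int = {}
complement {2, 1, 0, 4}; its interior {2, 1}; cl(A) = X∖{2, 1} = {0, 3, 4}
boundary = {0, 3, 4} ∖ {} = {0, 3, 4}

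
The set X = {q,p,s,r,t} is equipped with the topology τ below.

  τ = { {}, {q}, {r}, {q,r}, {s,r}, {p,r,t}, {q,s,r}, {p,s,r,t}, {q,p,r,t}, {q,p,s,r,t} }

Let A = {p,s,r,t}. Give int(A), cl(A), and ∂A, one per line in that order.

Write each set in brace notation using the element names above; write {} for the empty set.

int(A) = {p,s,r,t}
cl(A)  = {p,s,r,t}
∂A     = {}

open subsets of A: {}, {r}, {s,r}, {p,r,t}, {p,s,r,t}; so int(A) = {p,s,r,t}
closure: X∖int(X∖A) = X∖{q} = {p,s,r,t}
∂A = {p,s,r,t} minus {p,s,r,t} = {}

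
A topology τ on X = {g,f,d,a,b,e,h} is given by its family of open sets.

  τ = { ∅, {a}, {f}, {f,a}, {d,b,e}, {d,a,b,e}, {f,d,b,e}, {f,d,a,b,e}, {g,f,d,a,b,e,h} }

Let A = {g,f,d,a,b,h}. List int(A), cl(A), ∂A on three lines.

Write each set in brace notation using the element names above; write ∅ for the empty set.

interior: largest open inside A is {f,a} (from ∅, {f}, {a}, {f,a})
cl via duality: int({e}) = ∅, so X∖∅ = {g,f,d,a,b,e,h}
cl∖int = {g,d,b,e,h}

int(A) = {f,a}
cl(A)  = {g,f,d,a,b,e,h}
∂A     = {g,d,b,e,h}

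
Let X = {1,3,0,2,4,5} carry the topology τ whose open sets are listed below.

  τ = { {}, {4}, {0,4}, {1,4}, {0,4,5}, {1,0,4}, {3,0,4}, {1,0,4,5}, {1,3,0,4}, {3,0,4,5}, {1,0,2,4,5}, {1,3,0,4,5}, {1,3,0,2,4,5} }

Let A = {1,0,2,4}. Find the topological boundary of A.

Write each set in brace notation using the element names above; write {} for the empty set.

opens ⊆ A: {}, {4}, {0,4}, {1,4}, {1,0,4}; union → int = {1,0,4}
complement {3,5}; its interior {}; cl(A) = X∖{} = {1,3,0,2,4,5}
boundary = {1,3,0,2,4,5} ∖ {1,0,4} = {3,2,5}

{3,2,5}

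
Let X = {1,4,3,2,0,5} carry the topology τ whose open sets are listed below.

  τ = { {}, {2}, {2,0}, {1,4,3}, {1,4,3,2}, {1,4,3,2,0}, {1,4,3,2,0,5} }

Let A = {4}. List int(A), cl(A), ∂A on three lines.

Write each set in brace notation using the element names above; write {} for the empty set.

int(A) = {}
cl(A)  = {1,4,3,5}
∂A     = {1,4,3,5}

opens ⊆ A: {}; union → int = {}
complement {1,3,2,0,5}; its interior {2,0}; cl(A) = X∖{2,0} = {1,4,3,5}
boundary = {1,4,3,5} ∖ {} = {1,4,3,5}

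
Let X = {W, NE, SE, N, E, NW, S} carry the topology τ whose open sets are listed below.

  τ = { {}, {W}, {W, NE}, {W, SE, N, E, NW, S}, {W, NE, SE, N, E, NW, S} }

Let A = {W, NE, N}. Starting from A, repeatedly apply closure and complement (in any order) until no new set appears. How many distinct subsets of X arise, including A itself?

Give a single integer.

6

X∖A={SE, E, NW, S}, int(X∖A)={}, hence cl(A)={W, NE, SE, N, E, NW, S}
Orbit (k=closure, c=complement):
  1. A     = {W, NE, N}
  2. kA    = {W, NE, SE, N, E, NW, S}
  3. cA    = {SE, E, NW, S}
  4. ckA   = {}
  5. kcA   = {SE, N, E, NW, S}
  6. ckcA  = {W, NE}
(closed under both — stop)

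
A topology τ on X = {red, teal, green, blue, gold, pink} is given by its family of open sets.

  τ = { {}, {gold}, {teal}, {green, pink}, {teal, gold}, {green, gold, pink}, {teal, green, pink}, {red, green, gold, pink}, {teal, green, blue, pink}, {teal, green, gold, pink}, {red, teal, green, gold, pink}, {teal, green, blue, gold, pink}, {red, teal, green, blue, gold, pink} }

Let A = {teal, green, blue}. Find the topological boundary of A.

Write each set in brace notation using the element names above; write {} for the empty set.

{red, green, blue, pink}

interior: largest open inside A is {teal} (from {}, {teal})
cl via duality: int({red, gold, pink}) = {gold}, so X∖{gold} = {red, teal, green, blue, pink}
cl∖int = {red, green, blue, pink}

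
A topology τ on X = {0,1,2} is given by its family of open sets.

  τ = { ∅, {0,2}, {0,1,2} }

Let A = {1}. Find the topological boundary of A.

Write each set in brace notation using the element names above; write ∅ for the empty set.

interior: largest open inside A is ∅ (from ∅)
cl via duality: int({0,2}) = {0,2}, so X∖{0,2} = {1}
cl∖int = {1}

{1}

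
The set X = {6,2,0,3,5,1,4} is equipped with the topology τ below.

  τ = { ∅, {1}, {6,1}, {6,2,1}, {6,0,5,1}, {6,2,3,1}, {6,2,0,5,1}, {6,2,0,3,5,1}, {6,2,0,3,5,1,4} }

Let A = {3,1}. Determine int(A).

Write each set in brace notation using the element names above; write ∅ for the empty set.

{1}

opens ⊆ A: ∅, {1}; union → int = {1}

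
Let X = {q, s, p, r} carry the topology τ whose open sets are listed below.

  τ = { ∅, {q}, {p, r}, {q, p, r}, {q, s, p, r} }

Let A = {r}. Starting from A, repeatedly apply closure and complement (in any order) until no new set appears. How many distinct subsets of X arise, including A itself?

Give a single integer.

8

X∖A={q, s, p}, int(X∖A)={q}, hence cl(A)={s, p, r}
Orbit (k=closure, c=complement):
  1. A     = {r}
  2. kA    = {s, p, r}
  3. cA    = {q, s, p}
  4. ckA   = {q}
  5. kcA   = {q, s, p, r}
  6. kckA  = {q, s}
  7. ckcA  = ∅
  8. ckckA = {p, r}
(closed under both — stop)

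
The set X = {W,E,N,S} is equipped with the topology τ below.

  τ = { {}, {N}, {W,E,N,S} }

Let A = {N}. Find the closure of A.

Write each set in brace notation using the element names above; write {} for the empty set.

complement {W,E,S}; its interior {}; cl(A) = X∖{} = {W,E,N,S}

{W,E,N,S}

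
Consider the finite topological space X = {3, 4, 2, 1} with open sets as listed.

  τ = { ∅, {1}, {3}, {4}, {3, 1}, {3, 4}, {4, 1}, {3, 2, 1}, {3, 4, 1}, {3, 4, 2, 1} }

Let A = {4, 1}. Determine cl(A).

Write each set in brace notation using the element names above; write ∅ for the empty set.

{4, 2, 1}

complement {3, 2}; its interior {3}; cl(A) = X∖{3} = {4, 2, 1}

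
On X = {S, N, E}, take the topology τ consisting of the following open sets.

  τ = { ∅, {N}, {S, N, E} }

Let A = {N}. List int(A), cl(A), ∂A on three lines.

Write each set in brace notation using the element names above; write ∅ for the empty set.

int(A) = {N}
cl(A)  = {S, N, E}
∂A     = {S, E}

interior: largest open inside A is {N} (from ∅, {N})
cl via duality: int({S, E}) = ∅, so X∖∅ = {S, N, E}
cl∖int = {S, E}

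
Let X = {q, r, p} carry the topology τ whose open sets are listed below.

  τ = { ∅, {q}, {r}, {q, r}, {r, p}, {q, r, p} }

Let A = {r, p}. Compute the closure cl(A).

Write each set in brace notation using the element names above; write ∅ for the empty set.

{r, p}

X∖A={q}, int(X∖A)={q}, hence cl(A)={r, p}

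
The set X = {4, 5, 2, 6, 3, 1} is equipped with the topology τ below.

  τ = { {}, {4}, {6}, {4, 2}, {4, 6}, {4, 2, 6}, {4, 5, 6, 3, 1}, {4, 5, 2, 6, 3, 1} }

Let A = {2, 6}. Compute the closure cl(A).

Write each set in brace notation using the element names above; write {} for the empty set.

{5, 2, 6, 3, 1}

closure: X∖int(X∖A) = X∖{4} = {5, 2, 6, 3, 1}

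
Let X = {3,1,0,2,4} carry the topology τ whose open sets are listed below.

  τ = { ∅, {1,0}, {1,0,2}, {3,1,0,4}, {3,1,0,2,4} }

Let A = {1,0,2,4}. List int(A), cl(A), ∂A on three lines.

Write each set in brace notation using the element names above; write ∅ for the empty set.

opens ⊆ A: ∅, {1,0}, {1,0,2}; union → int = {1,0,2}
complement {3}; its interior ∅; cl(A) = X∖∅ = {3,1,0,2,4}
boundary = {3,1,0,2,4} ∖ {1,0,2} = {3,4}

int(A) = {1,0,2}
cl(A)  = {3,1,0,2,4}
∂A     = {3,4}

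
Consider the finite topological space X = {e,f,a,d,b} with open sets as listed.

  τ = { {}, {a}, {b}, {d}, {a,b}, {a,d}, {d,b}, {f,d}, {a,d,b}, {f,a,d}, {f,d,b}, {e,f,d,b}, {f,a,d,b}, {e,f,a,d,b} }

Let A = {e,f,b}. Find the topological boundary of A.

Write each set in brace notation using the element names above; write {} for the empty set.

interior: largest open inside A is {b} (from {}, {b})
cl via duality: int({a,d}) = {a,d}, so X∖{a,d} = {e,f,b}
cl∖int = {e,f}

{e,f}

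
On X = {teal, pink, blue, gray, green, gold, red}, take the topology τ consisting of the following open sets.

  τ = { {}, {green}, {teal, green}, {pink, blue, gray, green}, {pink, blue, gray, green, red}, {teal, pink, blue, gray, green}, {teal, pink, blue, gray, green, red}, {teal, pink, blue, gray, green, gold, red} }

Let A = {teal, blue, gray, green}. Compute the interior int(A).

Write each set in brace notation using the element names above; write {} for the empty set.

{teal, green}

open subsets of A: {}, {green}, {teal, green}; so int(A) = {teal, green}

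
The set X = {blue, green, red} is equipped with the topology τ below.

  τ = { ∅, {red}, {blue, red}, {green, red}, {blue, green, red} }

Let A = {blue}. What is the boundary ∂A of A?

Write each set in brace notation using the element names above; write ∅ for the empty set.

U open, U⊆A: ∅. int(A) = ⋃ = ∅
X∖A={green, red}, int(X∖A)={green, red}, hence cl(A)={blue}
∂A: remove int from cl → {blue}

{blue}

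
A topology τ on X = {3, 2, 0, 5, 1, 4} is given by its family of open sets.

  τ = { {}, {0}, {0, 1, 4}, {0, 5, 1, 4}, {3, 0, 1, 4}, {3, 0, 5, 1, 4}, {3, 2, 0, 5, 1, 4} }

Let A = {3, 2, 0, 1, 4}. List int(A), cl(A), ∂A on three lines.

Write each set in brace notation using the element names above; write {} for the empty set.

int(A) = {3, 0, 1, 4}
cl(A)  = {3, 2, 0, 5, 1, 4}
∂A     = {2, 5}

open subsets of A: {}, {0}, {0, 1, 4}, {3, 0, 1, 4}; so int(A) = {3, 0, 1, 4}
closure: X∖int(X∖A) = X∖{} = {3, 2, 0, 5, 1, 4}
∂A = {3, 2, 0, 5, 1, 4} minus {3, 0, 1, 4} = {2, 5}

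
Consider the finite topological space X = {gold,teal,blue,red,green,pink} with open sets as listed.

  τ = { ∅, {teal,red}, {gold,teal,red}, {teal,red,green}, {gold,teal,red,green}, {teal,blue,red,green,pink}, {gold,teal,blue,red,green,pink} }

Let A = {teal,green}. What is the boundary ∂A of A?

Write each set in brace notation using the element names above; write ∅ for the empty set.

{gold,teal,blue,red,green,pink}

interior: largest open inside A is ∅ (from ∅)
cl via duality: int({gold,blue,red,pink}) = ∅, so X∖∅ = {gold,teal,blue,red,green,pink}
cl∖int = {gold,teal,blue,red,green,pink}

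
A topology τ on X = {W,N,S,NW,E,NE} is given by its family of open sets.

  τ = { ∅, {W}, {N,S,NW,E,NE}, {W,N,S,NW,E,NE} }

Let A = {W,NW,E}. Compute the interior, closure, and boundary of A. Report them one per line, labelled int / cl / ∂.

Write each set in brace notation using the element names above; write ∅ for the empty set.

interior: largest open inside A is {W} (from ∅, {W})
cl via duality: int({N,S,NE}) = ∅, so X∖∅ = {W,N,S,NW,E,NE}
cl∖int = {N,S,NW,E,NE}

int(A) = {W}
cl(A)  = {W,N,S,NW,E,NE}
∂A     = {N,S,NW,E,NE}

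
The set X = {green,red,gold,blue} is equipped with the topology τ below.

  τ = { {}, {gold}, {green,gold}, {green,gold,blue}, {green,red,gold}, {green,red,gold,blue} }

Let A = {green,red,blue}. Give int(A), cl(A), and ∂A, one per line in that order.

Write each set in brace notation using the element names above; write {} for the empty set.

interior: largest open inside A is {} (from {})
cl via duality: int({gold}) = {gold}, so X∖{gold} = {green,red,blue}
cl∖int = {green,red,blue}

int(A) = {}
cl(A)  = {green,red,blue}
∂A     = {green,red,blue}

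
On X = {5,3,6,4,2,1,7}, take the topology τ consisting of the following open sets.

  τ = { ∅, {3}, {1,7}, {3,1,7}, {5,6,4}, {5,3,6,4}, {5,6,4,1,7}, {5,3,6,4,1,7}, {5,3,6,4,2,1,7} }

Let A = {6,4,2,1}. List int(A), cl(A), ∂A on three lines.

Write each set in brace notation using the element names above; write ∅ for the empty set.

opens ⊆ A: ∅; union → int = ∅
complement {5,3,7}; its interior {3}; cl(A) = X∖{3} = {5,6,4,2,1,7}
boundary = {5,6,4,2,1,7} ∖ ∅ = {5,6,4,2,1,7}

int(A) = ∅
cl(A)  = {5,6,4,2,1,7}
∂A     = {5,6,4,2,1,7}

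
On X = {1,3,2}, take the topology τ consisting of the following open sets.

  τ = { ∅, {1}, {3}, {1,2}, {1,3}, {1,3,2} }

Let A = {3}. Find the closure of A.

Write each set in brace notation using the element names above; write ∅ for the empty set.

{3}

X∖A={1,2}, int(X∖A)={1,2}, hence cl(A)={3}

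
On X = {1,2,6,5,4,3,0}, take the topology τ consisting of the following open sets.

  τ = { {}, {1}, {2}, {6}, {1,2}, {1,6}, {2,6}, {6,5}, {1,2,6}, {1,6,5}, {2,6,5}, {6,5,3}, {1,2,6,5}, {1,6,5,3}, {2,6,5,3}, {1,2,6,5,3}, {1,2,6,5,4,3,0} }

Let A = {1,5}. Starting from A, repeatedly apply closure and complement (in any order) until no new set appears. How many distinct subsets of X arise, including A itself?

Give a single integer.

8

cl via duality: int({2,6,4,3,0}) = {2,6}, so X∖{2,6} = {1,5,4,3,0}
Write k for closure, c for complement:
  1. A     = {1,5}
  2. kA    = {1,5,4,3,0}
  3. cA    = {2,6,4,3,0}
  4. ckA   = {2,6}
  5. kcA   = {2,6,5,4,3,0}
  6. ckcA  = {1}
  7. kckcA = {1,4,0}
  8. ckckcA = {2,6,5,3}
applying k or c yields no new set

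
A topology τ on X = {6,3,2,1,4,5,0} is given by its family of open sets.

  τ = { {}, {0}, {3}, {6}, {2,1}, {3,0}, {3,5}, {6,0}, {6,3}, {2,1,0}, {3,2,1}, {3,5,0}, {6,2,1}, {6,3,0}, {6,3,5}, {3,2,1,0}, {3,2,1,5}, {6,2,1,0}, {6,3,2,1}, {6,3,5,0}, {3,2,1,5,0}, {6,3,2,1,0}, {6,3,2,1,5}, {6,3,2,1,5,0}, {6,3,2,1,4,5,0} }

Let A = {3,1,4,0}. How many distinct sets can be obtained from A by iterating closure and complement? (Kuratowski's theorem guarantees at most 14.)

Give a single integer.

X∖A={6,2,5}, int(X∖A)={6}, hence cl(A)={3,2,1,4,5,0}
Orbit (k=closure, c=complement):
  1. A     = {3,1,4,0}
  2. kA    = {3,2,1,4,5,0}
  3. cA    = {6,2,5}
  4. ckA   = {6}
  5. kcA   = {6,2,1,4,5}
  6. kckA  = {6,4}
  7. ckcA  = {3,0}
  8. ckckA = {3,2,1,5,0}
  9. kckcA = {3,4,5,0}
  10. ckckcA = {6,2,1}
  11. kckckcA = {6,2,1,4}
  12. ckckckcA = {3,5,0}
(closed under both — stop)

12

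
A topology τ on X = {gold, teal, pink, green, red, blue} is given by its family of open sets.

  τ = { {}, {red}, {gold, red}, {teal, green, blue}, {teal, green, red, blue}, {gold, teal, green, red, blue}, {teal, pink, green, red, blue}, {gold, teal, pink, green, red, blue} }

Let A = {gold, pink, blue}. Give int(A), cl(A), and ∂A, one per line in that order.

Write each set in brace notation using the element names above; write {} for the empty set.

interior: largest open inside A is {} (from {})
cl via duality: int({teal, green, red}) = {red}, so X∖{red} = {gold, teal, pink, green, blue}
cl∖int = {gold, teal, pink, green, blue}

int(A) = {}
cl(A)  = {gold, teal, pink, green, blue}
∂A     = {gold, teal, pink, green, blue}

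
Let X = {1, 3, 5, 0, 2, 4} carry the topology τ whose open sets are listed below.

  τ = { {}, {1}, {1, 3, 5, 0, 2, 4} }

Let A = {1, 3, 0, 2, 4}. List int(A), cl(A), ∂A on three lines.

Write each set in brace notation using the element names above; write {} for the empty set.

open subsets of A: {}, {1}; so int(A) = {1}
closure: X∖int(X∖A) = X∖{} = {1, 3, 5, 0, 2, 4}
∂A = {1, 3, 5, 0, 2, 4} minus {1} = {3, 5, 0, 2, 4}

int(A) = {1}
cl(A)  = {1, 3, 5, 0, 2, 4}
∂A     = {3, 5, 0, 2, 4}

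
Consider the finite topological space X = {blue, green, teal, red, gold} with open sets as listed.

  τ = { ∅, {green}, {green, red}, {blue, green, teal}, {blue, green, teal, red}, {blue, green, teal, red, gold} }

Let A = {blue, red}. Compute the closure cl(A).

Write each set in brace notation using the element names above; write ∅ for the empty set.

{blue, teal, red, gold}

complement {green, teal, gold}; its interior {green}; cl(A) = X∖{green} = {blue, teal, red, gold}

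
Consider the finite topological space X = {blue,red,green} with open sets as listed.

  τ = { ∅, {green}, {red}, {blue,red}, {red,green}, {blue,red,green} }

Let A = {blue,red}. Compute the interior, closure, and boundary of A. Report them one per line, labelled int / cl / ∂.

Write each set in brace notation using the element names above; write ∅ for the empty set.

int(A) = {blue,red}
cl(A)  = {blue,red}
∂A     = ∅

interior: largest open inside A is {blue,red} (from ∅, {red}, {blue,red})
cl via duality: int({green}) = {green}, so X∖{green} = {blue,red}
cl∖int = ∅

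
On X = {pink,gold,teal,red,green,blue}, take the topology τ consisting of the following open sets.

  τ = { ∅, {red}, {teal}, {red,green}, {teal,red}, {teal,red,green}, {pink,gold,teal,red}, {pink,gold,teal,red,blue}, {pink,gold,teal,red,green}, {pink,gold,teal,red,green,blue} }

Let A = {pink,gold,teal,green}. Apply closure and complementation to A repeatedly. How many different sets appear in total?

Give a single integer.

closure: X∖int(X∖A) = X∖{red} = {pink,gold,teal,green,blue}
Let k=closure and c=complement:
  1. A     = {pink,gold,teal,green}
  2. kA    = {pink,gold,teal,green,blue}
  3. cA    = {red,blue}
  4. ckA   = {red}
  5. kcA   = {pink,gold,red,green,blue}
  6. ckcA  = {teal}
  7. kckcA = {pink,gold,teal,blue}
  8. ckckcA = {red,green}
— saturated at 8

8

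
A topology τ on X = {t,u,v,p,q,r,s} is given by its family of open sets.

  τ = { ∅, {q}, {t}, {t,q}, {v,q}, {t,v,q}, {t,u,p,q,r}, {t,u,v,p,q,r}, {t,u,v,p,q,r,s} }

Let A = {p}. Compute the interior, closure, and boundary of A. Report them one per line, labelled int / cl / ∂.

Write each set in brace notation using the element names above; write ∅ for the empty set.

int(A) = ∅
cl(A)  = {u,p,r,s}
∂A     = {u,p,r,s}

opens ⊆ A: ∅; union → int = ∅
complement {t,u,v,q,r,s}; its interior {t,v,q}; cl(A) = X∖{t,v,q} = {u,p,r,s}
boundary = {u,p,r,s} ∖ ∅ = {u,p,r,s}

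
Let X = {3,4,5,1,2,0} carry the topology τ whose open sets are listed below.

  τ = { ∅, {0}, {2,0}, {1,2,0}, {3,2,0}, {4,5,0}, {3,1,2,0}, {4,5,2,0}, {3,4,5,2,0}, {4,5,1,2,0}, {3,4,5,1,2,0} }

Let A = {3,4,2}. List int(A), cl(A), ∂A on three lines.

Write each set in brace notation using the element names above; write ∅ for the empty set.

U open, U⊆A: ∅. int(A) = ⋃ = ∅
X∖A={5,1,0}, int(X∖A)={0}, hence cl(A)={3,4,5,1,2}
∂A: remove int from cl → {3,4,5,1,2}

int(A) = ∅
cl(A)  = {3,4,5,1,2}
∂A     = {3,4,5,1,2}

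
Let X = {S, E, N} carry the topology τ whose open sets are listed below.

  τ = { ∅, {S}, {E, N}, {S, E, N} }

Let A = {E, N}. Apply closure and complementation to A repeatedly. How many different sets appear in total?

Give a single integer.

2

cl via duality: int({S}) = {S}, so X∖{S} = {E, N}
Write k for closure, c for complement:
  1. A     = {E, N}
  2. cA    = {S}
applying k or c yields no new set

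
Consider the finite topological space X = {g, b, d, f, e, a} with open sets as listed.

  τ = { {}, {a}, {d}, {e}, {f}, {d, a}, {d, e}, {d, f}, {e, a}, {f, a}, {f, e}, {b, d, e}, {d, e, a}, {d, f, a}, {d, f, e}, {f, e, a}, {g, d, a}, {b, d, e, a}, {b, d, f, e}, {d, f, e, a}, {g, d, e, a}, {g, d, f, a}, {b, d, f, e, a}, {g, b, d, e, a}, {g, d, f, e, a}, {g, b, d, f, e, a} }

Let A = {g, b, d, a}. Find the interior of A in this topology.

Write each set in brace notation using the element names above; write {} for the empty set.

interior: largest open inside A is {g, d, a} (from {}, {a}, {d}, {d, a}, {g, d, a})

{g, d, a}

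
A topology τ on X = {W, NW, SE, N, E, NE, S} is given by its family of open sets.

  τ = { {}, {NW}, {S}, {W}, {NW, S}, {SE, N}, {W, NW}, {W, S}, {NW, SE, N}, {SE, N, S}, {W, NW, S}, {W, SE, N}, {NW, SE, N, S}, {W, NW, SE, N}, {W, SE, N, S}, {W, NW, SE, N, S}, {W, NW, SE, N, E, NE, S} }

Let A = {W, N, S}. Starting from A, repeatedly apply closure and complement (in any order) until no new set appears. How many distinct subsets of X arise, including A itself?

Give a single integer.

X∖A={NW, SE, E, NE}, int(X∖A)={NW}, hence cl(A)={W, SE, N, E, NE, S}
Orbit (k=closure, c=complement):
  1. A     = {W, N, S}
  2. kA    = {W, SE, N, E, NE, S}
  3. cA    = {NW, SE, E, NE}
  4. ckA   = {NW}
  5. kcA   = {NW, SE, N, E, NE}
  6. kckA  = {NW, E, NE}
  7. ckcA  = {W, S}
  8. ckckA = {W, SE, N, S}
  9. kckcA = {W, E, NE, S}
  10. ckckcA = {NW, SE, N}
(closed under both — stop)

10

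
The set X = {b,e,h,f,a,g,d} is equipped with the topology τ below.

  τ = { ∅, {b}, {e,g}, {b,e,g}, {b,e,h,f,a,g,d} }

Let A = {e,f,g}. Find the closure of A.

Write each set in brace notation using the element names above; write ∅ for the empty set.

X∖A={b,h,a,d}, int(X∖A)={b}, hence cl(A)={e,h,f,a,g,d}

{e,h,f,a,g,d}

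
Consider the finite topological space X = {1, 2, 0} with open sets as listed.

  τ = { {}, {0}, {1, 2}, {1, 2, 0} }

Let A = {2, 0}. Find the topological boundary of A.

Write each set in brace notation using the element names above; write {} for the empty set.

{1, 2}

interior: largest open inside A is {0} (from {}, {0})
cl via duality: int({1}) = {}, so X∖{} = {1, 2, 0}
cl∖int = {1, 2}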